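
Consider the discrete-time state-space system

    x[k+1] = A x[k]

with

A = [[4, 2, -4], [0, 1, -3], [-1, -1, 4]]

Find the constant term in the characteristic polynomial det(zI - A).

-6

Expand det(zI - A) for the 3×3 matrix.
p(z) = z^3 - 9z^2 + 17z - 6.
(Check: constant term = det(-A) = (-1)^3 det A = -6; coefficient of z^2 = -tr A = -9.)
The constant term is -6.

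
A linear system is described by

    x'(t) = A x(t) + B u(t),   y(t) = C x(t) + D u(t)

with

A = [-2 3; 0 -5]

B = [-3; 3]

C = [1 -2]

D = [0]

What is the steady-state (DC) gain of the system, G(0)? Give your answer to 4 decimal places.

-1.8000

G(0) = C(-A)^{-1}B + D = -C A^{-1} B + D.
det A = 10, so A^{-1} = (1/10)·adj(A) = [[-1/2, -3/10], [0, -1/5]]
A^{-1} B = [3/5, -3/5]^T
C A^{-1} B = 9/5
G(0) = D - C A^{-1} B = 0 - (9/5) = -9/5 ≈ -1.8000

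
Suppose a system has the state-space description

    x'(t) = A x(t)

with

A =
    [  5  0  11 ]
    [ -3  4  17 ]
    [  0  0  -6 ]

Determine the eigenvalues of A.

-6, 4, 5

det(sI - A) = s^3 - (tr A)s^2 + (M11 + M22 + M33)s - det A, where Mii is the 2×2 principal minor of A obtained by deleting row i and column i.
tr A = 5 + 4 + (-6) = 3; M11 = 4·(-6) - 17·0 = -24 - 0 = -24; M22 = 5·(-6) - 11·0 = -30 - 0 = -30; M33 = 5·4 - 0·(-3) = 20 - 0 = 20; sum of minors = -34.
det A = 5·(4·(-6) - 17·0) - 0·((-3)·(-6) - 17·0) + 11·((-3)·0 - 4·0) = 5·(-24) - 0·18 + 11·0 = -120.
So p(s) = det(sI - A) = s^3 - 3s^2 - 34s + 120.
Rational-root test: any integer root divides 120. Testing small divisors, s = 4 works: p(4) = 64 + (-48) + (-136) + 120 = 0, so (s - 4) is a factor.
Dividing, p(s) = (s - 4)(s^2 + s - 30).
Factor s^2 + s - 30: two numbers with sum -1 and product -30 are 5 and -6, so s^2 + s - 30 = (s - 5)(s + 6).
Hence p(s) = (s - 5) (s - 4) (s + 6), with roots -6, 4, 5.
At least one eigenvalue has non-negative real part, so the system is not asymptotically stable.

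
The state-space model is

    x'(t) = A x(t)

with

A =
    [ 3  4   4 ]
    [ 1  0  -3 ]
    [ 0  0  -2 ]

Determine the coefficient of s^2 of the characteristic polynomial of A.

Expand det(sI - A) for the 3×3 matrix.
p(s) = s^3 - s^2 - 10s - 8.
(Check: constant term = det(-A) = (-1)^3 det A = -8; coefficient of s^2 = -tr A = -1.)
The coefficient of s^2 is -1.

-1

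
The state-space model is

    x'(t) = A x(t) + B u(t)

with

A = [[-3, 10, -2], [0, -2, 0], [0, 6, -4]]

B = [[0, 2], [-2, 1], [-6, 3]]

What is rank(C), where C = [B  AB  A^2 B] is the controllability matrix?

AB = [[-8, -2], [4, -2], [12, -6]]
A^2B = [[40, -2], [-8, 4], [-24, 12]]
Controllability matrix C = [B  AB  A^2B] = [[0, 2, -8, -2, 40, -2], [-2, 1, 4, -2, -8, 4], [-6, 3, 12, -6, -24, 12]]
The rows r1, r2, r3 of C are linearly dependent: -3·r2 + r3 = 0 (check each entry), so rank(C) ≤ 2.
The 2×2 minor from rows 1, 2, columns 1, 2 is 0·1 - 2·(-2) = 0 - (-4) = 4 ≠ 0, so rank(C) = 2.
rank(C) = 2 < n = 3, so the pair (A, B) is not completely controllable.

2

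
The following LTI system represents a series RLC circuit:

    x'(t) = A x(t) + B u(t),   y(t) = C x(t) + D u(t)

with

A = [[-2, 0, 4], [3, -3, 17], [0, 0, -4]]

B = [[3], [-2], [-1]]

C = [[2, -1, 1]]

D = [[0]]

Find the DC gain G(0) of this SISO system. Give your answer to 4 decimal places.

G(0) = C(-A)^{-1}B + D = -C A^{-1} B + D.
det A = -24, so A^{-1} = (1/-24)·adj(A) = [[-1/2, 0, -1/2], [-1/2, -1/3, -23/12], [0, 0, -1/4]]
A^{-1} B = [-1, 13/12, 1/4]^T
C A^{-1} B = -17/6
G(0) = D - C A^{-1} B = 0 - (-17/6) = 17/6 ≈ 2.8333

2.8333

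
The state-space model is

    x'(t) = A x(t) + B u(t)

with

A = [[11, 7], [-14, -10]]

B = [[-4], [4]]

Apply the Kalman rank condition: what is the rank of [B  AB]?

1

AB = [[-16], [16]]
Controllability matrix C = [B  AB] = [[-4, -16], [4, 16]]
Every column of C is a scalar multiple of column 1 = [-4, 4] (multipliers 1, 4), so the columns span a one-dimensional space.
C ≠ 0, hence rank(C) = 1.
rank(C) = 1 < n = 2, so the pair (A, B) is not completely controllable.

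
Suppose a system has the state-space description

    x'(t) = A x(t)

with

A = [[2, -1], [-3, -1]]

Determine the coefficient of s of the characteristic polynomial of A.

-1

For a 2×2 matrix, det(sI - A) = s^2 - (tr A)s + det A.
tr A = 1, det A = -5.
So p(s) = s^2 - s - 5.
The coefficient of s is -1.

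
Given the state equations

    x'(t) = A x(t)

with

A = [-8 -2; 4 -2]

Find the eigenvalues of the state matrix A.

det(sI - A) = s^2 - (tr A)s + det A, with tr A = (-8) + (-2) = -10 and det A = (-8)·(-2) - (-2)·4 = 16 - (-8) = 24.
So p(s) = det(sI - A) = s^2 + 10s + 24.
Factor s^2 + 10s + 24: two numbers with sum -10 and product 24 are -4 and -6, so s^2 + 10s + 24 = (s + 4)(s + 6).
Hence p(s) = (s + 4) (s + 6), with roots -6, -4.
All eigenvalues have negative real part, so the system is asymptotically stable.

-6, -4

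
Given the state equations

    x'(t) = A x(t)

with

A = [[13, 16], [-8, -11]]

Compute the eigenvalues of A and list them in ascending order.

det(sI - A) = s^2 - (tr A)s + det A, with tr A = 13 + (-11) = 2 and det A = 13·(-11) - 16·(-8) = -143 - (-128) = -15.
So p(s) = det(sI - A) = s^2 - 2s - 15.
Factor s^2 - 2s - 15: two numbers with sum 2 and product -15 are 5 and -3, so s^2 - 2s - 15 = (s - 5)(s + 3).
Hence p(s) = (s - 5) (s + 3), with roots -3, 5.
At least one eigenvalue has non-negative real part, so the system is not asymptotically stable.

-3, 5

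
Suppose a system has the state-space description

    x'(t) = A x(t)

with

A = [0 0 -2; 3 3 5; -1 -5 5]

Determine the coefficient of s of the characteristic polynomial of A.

Expand det(sI - A) for the 3×3 matrix.
p(s) = s^3 - 8s^2 + 38s - 24.
(Check: constant term = det(-A) = (-1)^3 det A = -24; coefficient of s^2 = -tr A = -8.)
The coefficient of s is 38.

38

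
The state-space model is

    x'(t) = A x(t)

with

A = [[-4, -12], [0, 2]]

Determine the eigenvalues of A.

det(sI - A) = s^2 - (tr A)s + det A, with tr A = (-4) + 2 = -2 and det A = (-4)·2 - (-12)·0 = -8 - 0 = -8.
So p(s) = det(sI - A) = s^2 + 2s - 8.
Factor s^2 + 2s - 8: two numbers with sum -2 and product -8 are 2 and -4, so s^2 + 2s - 8 = (s - 2)(s + 4).
Hence p(s) = (s - 2) (s + 4), with roots -4, 2.
At least one eigenvalue has non-negative real part, so the system is not asymptotically stable.

-4, 2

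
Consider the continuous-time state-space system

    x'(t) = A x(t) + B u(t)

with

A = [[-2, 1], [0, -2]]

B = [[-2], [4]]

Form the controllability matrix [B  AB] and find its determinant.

-16

AB = [[8], [-8]]
Controllability matrix C = [B  AB] = [[-2, 8], [4, -8]]
det(C) = (-2)·(-8) - 8·4 = 16 - 32 = -16
Since det(C) ≠ 0, rank(C) = 2 and the system is completely controllable.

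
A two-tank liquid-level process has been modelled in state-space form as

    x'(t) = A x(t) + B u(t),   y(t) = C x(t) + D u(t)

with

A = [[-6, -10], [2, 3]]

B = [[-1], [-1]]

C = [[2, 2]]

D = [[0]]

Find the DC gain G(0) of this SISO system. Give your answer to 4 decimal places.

G(0) = C(-A)^{-1}B + D = -C A^{-1} B + D.
det A = 2, so A^{-1} = (1/2)·adj(A) = [[3/2, 5], [-1, -3]]
A^{-1} B = [-13/2, 4]^T
C A^{-1} B = -5
G(0) = D - C A^{-1} B = 0 - (-5) = 5

5.0000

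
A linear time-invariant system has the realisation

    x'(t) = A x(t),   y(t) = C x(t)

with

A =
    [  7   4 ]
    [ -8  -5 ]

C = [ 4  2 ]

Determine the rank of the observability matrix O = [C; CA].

1

CA = [[12, 6]]
Observability matrix O = [C; CA] = [[4, 2], [12, 6]]
Every row of O is a scalar multiple of row 1 = [4, 2] (multipliers 1, 3), so the rows span a one-dimensional space.
O ≠ 0, hence rank(O) = 1.
rank(O) = 1 < n = 2, so the pair (A, C) is not completely observable.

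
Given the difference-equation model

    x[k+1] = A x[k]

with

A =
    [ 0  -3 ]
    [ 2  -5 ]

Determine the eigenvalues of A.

-3, -2

det(zI - A) = z^2 - (tr A)z + det A, with tr A = 0 + (-5) = -5 and det A = 0·(-5) - (-3)·2 = 0 - (-6) = 6.
So p(z) = det(zI - A) = z^2 + 5z + 6.
Factor z^2 + 5z + 6: two numbers with sum -5 and product 6 are -2 and -3, so z^2 + 5z + 6 = (z + 2)(z + 3).
Hence p(z) = (z + 2) (z + 3), with roots -3, -2.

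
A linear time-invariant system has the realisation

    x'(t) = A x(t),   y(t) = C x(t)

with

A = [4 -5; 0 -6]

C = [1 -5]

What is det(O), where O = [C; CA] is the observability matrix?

45

CA = [[4, 25]]
Observability matrix O = [C; CA] = [[1, -5], [4, 25]]
det(O) = 1·25 - (-5)·4 = 25 - (-20) = 45
Since det(O) ≠ 0, rank(O) = 2 and the system is completely observable.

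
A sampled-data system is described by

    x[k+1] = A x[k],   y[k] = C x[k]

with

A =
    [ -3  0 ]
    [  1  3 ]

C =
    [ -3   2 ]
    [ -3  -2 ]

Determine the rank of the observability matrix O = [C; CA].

CA = [[11, 6], [7, -6]]
Observability matrix O = [C; CA] = [[-3, 2], [-3, -2], [11, 6], [7, -6]]
Take the 2×2 submatrix of O formed by rows 1, 2: [[-3, 2], [-3, -2]]. Its determinant is (-3)·(-2) - 2·(-3) = 6 - (-6) = 12 ≠ 0.
So rank(O) ≥ 2; since O has 2 columns, rank(O) = 2.
rank(O) = 2 = n, so the pair (A, C) is completely observable.

2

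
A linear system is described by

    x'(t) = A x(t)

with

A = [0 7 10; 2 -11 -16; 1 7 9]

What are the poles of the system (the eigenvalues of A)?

det(sI - A) = s^3 - (tr A)s^2 + (M11 + M22 + M33)s - det A, where Mii is the 2×2 principal minor of A obtained by deleting row i and column i.
tr A = 0 + (-11) + 9 = -2; M11 = (-11)·9 - (-16)·7 = -99 - (-112) = 13; M22 = 0·9 - 10·1 = 0 - 10 = -10; M33 = 0·(-11) - 7·2 = 0 - 14 = -14; sum of minors = -11.
det A = 0·((-11)·9 - (-16)·7) - 7·(2·9 - (-16)·1) + 10·(2·7 - (-11)·1) = 0·13 - 7·34 + 10·25 = 12.
So p(s) = det(sI - A) = s^3 + 2s^2 - 11s - 12.
Rational-root test: any integer root divides -12. Testing small divisors, s = -1 works: p(-1) = -1 + 2 + 11 + (-12) = 0, so (s + 1) is a factor.
Dividing, p(s) = (s + 1)(s^2 + s - 12).
Factor s^2 + s - 12: two numbers with sum -1 and product -12 are 3 and -4, so s^2 + s - 12 = (s - 3)(s + 4).
Hence p(s) = (s - 3) (s + 1) (s + 4), with roots -4, -1, 3.
At least one eigenvalue has non-negative real part, so the system is not asymptotically stable.

-4, -1, 3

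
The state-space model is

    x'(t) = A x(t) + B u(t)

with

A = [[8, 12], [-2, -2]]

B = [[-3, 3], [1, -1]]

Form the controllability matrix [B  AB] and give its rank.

1

AB = [[-12, 12], [4, -4]]
Controllability matrix C = [B  AB] = [[-3, 3, -12, 12], [1, -1, 4, -4]]
Every column of C is a scalar multiple of column 1 = [-3, 1] (multipliers 1, -1, 4, -4), so the columns span a one-dimensional space.
C ≠ 0, hence rank(C) = 1.
rank(C) = 1 < n = 2, so the pair (A, B) is not completely controllable.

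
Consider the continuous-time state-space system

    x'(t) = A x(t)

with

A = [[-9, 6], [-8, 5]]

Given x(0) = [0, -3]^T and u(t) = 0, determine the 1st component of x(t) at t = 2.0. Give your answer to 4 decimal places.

det(sI - A) = s^2 - (tr A)s + det A, with tr A = (-9) + 5 = -4 and det A = (-9)·5 - 6·(-8) = -45 - (-48) = 3.
So p(s) = det(sI - A) = s^2 + 4s + 3.
Factor s^2 + 4s + 3: two numbers with sum -4 and product 3 are -1 and -3, so s^2 + 4s + 3 = (s + 1)(s + 3).
Hence p(s) = (s + 1) (s + 3), with roots -3, -1.
The eigenvalues -3, -1 are distinct and real, so A is diagonalisable and x(t) = e^{At} x(0) = V diag(e^{λ_i t}) V^{-1} x(0), where the columns of V are the eigenvectors.
λ = -3: A - (-3)I = [[-6, 6], [-8, 8]]. Row 1 gives (-6)·v1 + 6·v2 = 0, so take v_1 = [1, 1]^T.
λ = -1: A - (-1)I = [[-8, 6], [-8, 6]]. Row 1 gives (-8)·v1 + 6·v2 = 0, so take v_2 = [-3, -4]^T.
V = [v_1 v_2] = [[1, -3], [1, -4]] has det V = -1, so V^{-1} = adj(V)/det V = [[4, -3], [1, -1]].
Modal coordinates z(0) = V^{-1} x(0): 4·0 + (-3)·(-3) = 9; 1·0 + (-1)·(-3) = 3; so z(0) = [9, 3]^T.
x_1(t) = Σ_i (v_i)_1 · z_i(0) · e^{λ_i t} (row 1 of V times the modal terms).
x_1(2.0) = 1·9·e^{-3·2.0} + (-3)·3·e^{-1·2.0} = 9·0.002479 + (-9)·0.135335 = -1.1957.

-1.1957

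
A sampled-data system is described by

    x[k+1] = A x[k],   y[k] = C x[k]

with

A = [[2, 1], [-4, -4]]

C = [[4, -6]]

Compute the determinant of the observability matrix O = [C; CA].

CA = [[32, 28]]
Observability matrix O = [C; CA] = [[4, -6], [32, 28]]
det(O) = 4·28 - (-6)·32 = 112 - (-192) = 304
Since det(O) ≠ 0, rank(O) = 2 and the system is completely observable.

304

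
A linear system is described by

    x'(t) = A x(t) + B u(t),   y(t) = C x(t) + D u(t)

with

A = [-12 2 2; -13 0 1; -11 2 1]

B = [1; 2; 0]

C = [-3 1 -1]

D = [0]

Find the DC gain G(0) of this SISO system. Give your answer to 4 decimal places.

1.5833

G(0) = C(-A)^{-1}B + D = -C A^{-1} B + D.
det A = -24, so A^{-1} = (1/-24)·adj(A) = [[1/12, -1/12, -1/12], [-1/12, -5/12, 7/12], [13/12, -1/12, -13/12]]
A^{-1} B = [-1/12, -11/12, 11/12]^T
C A^{-1} B = -19/12
G(0) = D - C A^{-1} B = 0 - (-19/12) = 19/12 ≈ 1.5833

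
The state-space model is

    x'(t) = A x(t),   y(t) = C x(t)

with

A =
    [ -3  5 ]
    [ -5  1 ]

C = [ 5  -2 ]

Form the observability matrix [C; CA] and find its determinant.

CA = [[-5, 23]]
Observability matrix O = [C; CA] = [[5, -2], [-5, 23]]
det(O) = 5·23 - (-2)·(-5) = 115 - 10 = 105
Since det(O) ≠ 0, rank(O) = 2 and the system is completely observable.

105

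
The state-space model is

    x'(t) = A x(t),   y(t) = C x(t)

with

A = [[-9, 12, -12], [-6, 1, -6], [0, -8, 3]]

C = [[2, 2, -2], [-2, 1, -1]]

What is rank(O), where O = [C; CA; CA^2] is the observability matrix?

CA = [[-30, 42, -42], [12, -15, 15]]
CA^2 = [[18, 18, -18], [-18, 9, -9]]
Observability matrix O = [C; CA; CA^2] = [[2, 2, -2], [-2, 1, -1], [-30, 42, -42], [12, -15, 15], [18, 18, -18], [-18, 9, -9]]
The columns c1, c2, c3 of O are linearly dependent: c2 + c3 = 0 (check each entry), so rank(O) ≤ 2.
The 2×2 minor from rows 1, 2, columns 1, 2 is 2·1 - 2·(-2) = 2 - (-4) = 6 ≠ 0, so rank(O) = 2.
rank(O) = 2 < n = 3, so the pair (A, C) is not completely observable.

2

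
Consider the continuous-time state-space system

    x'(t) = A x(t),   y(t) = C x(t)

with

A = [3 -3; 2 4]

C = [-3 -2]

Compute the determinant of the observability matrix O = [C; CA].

CA = [[-13, 1]]
Observability matrix O = [C; CA] = [[-3, -2], [-13, 1]]
det(O) = (-3)·1 - (-2)·(-13) = -3 - 26 = -29
Since det(O) ≠ 0, rank(O) = 2 and the system is completely observable.

-29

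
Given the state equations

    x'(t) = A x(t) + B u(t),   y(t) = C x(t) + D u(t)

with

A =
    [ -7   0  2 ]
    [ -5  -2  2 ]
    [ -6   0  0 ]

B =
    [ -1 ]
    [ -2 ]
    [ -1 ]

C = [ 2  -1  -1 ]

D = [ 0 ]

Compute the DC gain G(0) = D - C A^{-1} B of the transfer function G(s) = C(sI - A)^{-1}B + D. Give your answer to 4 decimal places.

0.4167

G(0) = C(-A)^{-1}B + D = -C A^{-1} B + D.
det A = -24, so A^{-1} = (1/-24)·adj(A) = [[0, 0, -1/6], [1/2, -1/2, -1/6], [1/2, 0, -7/12]]
A^{-1} B = [1/6, 2/3, 1/12]^T
C A^{-1} B = -5/12
G(0) = D - C A^{-1} B = 0 - (-5/12) = 5/12 ≈ 0.4167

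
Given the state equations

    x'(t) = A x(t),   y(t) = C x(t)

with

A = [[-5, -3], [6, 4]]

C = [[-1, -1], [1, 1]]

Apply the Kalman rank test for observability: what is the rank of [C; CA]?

1

CA = [[-1, -1], [1, 1]]
Observability matrix O = [C; CA] = [[-1, -1], [1, 1], [-1, -1], [1, 1]]
Every row of O is a scalar multiple of row 1 = [-1, -1] (multipliers 1, -1, 1, -1), so the rows span a one-dimensional space.
O ≠ 0, hence rank(O) = 1.
rank(O) = 1 < n = 2, so the pair (A, C) is not completely observable.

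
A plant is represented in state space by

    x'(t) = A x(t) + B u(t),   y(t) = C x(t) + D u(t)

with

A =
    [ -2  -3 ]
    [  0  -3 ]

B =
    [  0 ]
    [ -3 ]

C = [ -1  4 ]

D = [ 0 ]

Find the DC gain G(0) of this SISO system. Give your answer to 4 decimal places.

G(0) = C(-A)^{-1}B + D = -C A^{-1} B + D.
det A = 6, so A^{-1} = (1/6)·adj(A) = [[-1/2, 1/2], [0, -1/3]]
A^{-1} B = [-3/2, 1]^T
C A^{-1} B = 11/2
G(0) = D - C A^{-1} B = 0 - (11/2) = -11/2 ≈ -5.5000

-5.5000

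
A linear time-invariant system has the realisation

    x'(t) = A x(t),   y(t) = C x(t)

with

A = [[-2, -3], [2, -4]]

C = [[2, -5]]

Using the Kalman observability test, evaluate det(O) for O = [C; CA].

-42

CA = [[-14, 14]]
Observability matrix O = [C; CA] = [[2, -5], [-14, 14]]
det(O) = 2·14 - (-5)·(-14) = 28 - 70 = -42
Since det(O) ≠ 0, rank(O) = 2 and the system is completely observable.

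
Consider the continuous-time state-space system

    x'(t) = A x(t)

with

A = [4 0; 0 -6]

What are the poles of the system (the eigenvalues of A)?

det(sI - A) = s^2 - (tr A)s + det A, with tr A = 4 + (-6) = -2 and det A = 4·(-6) - 0·0 = -24 - 0 = -24.
So p(s) = det(sI - A) = s^2 + 2s - 24.
Factor s^2 + 2s - 24: two numbers with sum -2 and product -24 are 4 and -6, so s^2 + 2s - 24 = (s - 4)(s + 6).
Hence p(s) = (s - 4) (s + 6), with roots -6, 4.
At least one eigenvalue has non-negative real part, so the system is not asymptotically stable.

-6, 4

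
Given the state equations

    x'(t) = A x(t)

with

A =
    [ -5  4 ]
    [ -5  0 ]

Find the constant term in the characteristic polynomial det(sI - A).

20

For a 2×2 matrix, det(sI - A) = s^2 - (tr A)s + det A.
tr A = -5, det A = 20.
So p(s) = s^2 + 5s + 20.
The constant term is 20.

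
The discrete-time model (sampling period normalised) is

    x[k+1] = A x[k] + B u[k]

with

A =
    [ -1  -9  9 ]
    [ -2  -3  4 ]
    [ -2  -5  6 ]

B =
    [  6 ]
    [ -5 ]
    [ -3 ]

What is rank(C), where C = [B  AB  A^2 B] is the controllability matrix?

AB = [[12], [-9], [-5]]
A^2B = [[24], [-17], [-9]]
Controllability matrix C = [B  AB  A^2B] = [[6, 12, 24], [-5, -9, -17], [-3, -5, -9]]
The rows r1, r2, r3 of C are linearly dependent: -r1 - 3·r2 + 3·r3 = 0 (check each entry), so rank(C) ≤ 2.
The 2×2 minor from rows 1, 2, columns 1, 2 is 6·(-9) - 12·(-5) = -54 - (-60) = 6 ≠ 0, so rank(C) = 2.
rank(C) = 2 < n = 3, so the pair (A, B) is not completely controllable.

2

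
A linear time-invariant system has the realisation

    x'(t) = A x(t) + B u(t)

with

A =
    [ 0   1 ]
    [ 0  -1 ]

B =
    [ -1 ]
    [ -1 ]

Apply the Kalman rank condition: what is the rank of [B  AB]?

2

AB = [[-1], [1]]
Controllability matrix C = [B  AB] = [[-1, -1], [-1, 1]]
det(C) = (-1)·1 - (-1)·(-1) = -1 - 1 = -2 ≠ 0, so rank(C) = 2.
rank(C) = 2 = n, so the pair (A, B) is completely controllable.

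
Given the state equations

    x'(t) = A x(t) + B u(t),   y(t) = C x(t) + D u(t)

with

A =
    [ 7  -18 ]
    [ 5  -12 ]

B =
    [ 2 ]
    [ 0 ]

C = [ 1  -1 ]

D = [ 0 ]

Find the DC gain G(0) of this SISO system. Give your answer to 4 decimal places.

G(0) = C(-A)^{-1}B + D = -C A^{-1} B + D.
det A = 6, so A^{-1} = (1/6)·adj(A) = [[-2, 3], [-5/6, 7/6]]
A^{-1} B = [-4, -5/3]^T
C A^{-1} B = -7/3
G(0) = D - C A^{-1} B = 0 - (-7/3) = 7/3 ≈ 2.3333

2.3333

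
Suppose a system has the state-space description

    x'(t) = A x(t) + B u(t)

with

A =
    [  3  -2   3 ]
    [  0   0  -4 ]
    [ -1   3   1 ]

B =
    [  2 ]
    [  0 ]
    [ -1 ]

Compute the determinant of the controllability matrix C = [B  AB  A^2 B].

52

AB = [[3], [4], [-3]]
A^2B = [[-8], [12], [6]]
Controllability matrix C = [B  AB  A^2B] = [[2, 3, -8], [0, 4, 12], [-1, -3, 6]]
Expanding along the first row, det(C) = 2·(4·6 - 12·(-3)) - 3·(0·6 - 12·(-1)) + (-8)·(0·(-3) - 4·(-1)) = 2·60 - 3·12 + (-8)·4 = 52
Since det(C) ≠ 0, rank(C) = 3 and the system is completely controllable.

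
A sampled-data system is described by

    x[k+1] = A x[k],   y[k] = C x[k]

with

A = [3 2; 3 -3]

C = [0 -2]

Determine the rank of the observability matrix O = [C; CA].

2

CA = [[-6, 6]]
Observability matrix O = [C; CA] = [[0, -2], [-6, 6]]
det(O) = 0·6 - (-2)·(-6) = 0 - 12 = -12 ≠ 0, so rank(O) = 2.
rank(O) = 2 = n, so the pair (A, C) is completely observable.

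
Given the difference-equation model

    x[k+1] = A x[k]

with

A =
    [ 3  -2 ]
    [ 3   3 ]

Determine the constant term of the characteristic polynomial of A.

For a 2×2 matrix, det(zI - A) = z^2 - (tr A)z + det A.
tr A = 6, det A = 15.
So p(z) = z^2 - 6z + 15.
The constant term is 15.

15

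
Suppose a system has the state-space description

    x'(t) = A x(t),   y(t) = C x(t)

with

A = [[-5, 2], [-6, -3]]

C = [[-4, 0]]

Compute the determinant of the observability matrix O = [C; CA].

CA = [[20, -8]]
Observability matrix O = [C; CA] = [[-4, 0], [20, -8]]
det(O) = (-4)·(-8) - 0·20 = 32 - 0 = 32
Since det(O) ≠ 0, rank(O) = 2 and the system is completely observable.

32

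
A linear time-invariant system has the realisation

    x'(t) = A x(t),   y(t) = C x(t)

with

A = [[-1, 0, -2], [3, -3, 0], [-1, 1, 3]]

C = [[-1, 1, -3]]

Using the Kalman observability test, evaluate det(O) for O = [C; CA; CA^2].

177

CA = [[7, -6, -7]]
CA^2 = [[-18, 11, -35]]
Observability matrix O = [C; CA; CA^2] = [[-1, 1, -3], [7, -6, -7], [-18, 11, -35]]
Expanding along the first row, det(O) = (-1)·((-6)·(-35) - (-7)·11) - 1·(7·(-35) - (-7)·(-18)) + (-3)·(7·11 - (-6)·(-18)) = (-1)·287 - 1·(-371) + (-3)·(-31) = 177
Since det(O) ≠ 0, rank(O) = 3 and the system is completely observable.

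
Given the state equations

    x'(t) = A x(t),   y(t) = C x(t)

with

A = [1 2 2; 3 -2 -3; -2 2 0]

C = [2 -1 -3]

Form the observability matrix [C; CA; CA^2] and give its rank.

CA = [[5, 0, 7]]
CA^2 = [[-9, 24, 10]]
Observability matrix O = [C; CA; CA^2] = [[2, -1, -3], [5, 0, 7], [-9, 24, 10]]
det(O) = 2·(0·10 - 7·24) - (-1)·(5·10 - 7·(-9)) + (-3)·(5·24 - 0·(-9)) = 2·(-168) - (-1)·113 + (-3)·120 = -583 ≠ 0, so rank(O) = 3.
rank(O) = 3 = n, so the pair (A, C) is completely observable.

3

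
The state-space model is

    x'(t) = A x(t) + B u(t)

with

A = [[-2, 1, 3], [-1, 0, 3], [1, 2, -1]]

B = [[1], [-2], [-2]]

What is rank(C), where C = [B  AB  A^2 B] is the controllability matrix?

3

AB = [[-10], [-7], [-1]]
A^2B = [[10], [7], [-23]]
Controllability matrix C = [B  AB  A^2B] = [[1, -10, 10], [-2, -7, 7], [-2, -1, -23]]
det(C) = 1·((-7)·(-23) - 7·(-1)) - (-10)·((-2)·(-23) - 7·(-2)) + 10·((-2)·(-1) - (-7)·(-2)) = 1·168 - (-10)·60 + 10·(-12) = 648 ≠ 0, so rank(C) = 3.
rank(C) = 3 = n, so the pair (A, B) is completely controllable.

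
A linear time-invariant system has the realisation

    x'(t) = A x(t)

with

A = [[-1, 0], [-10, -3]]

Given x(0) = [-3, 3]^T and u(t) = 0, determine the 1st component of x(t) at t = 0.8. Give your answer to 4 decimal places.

det(sI - A) = s^2 - (tr A)s + det A, with tr A = (-1) + (-3) = -4 and det A = (-1)·(-3) - 0·(-10) = 3 - 0 = 3.
So p(s) = det(sI - A) = s^2 + 4s + 3.
Factor s^2 + 4s + 3: two numbers with sum -4 and product 3 are -1 and -3, so s^2 + 4s + 3 = (s + 1)(s + 3).
Hence p(s) = (s + 1) (s + 3), with roots -3, -1.
The eigenvalues -3, -1 are distinct and real, so A is diagonalisable and x(t) = e^{At} x(0) = V diag(e^{λ_i t}) V^{-1} x(0), where the columns of V are the eigenvectors.
λ = -3: A - (-3)I = [[2, 0], [-10, 0]]. Row 1 gives 2·v1 + 0·v2 = 0, so take v_1 = [0, -1]^T.
λ = -1: A - (-1)I = [[0, 0], [-10, -2]]. Row 2 gives (-10)·v1 + (-2)·v2 = 0, so take v_2 = [-1, 5]^T.
V = [v_1 v_2] = [[0, -1], [-1, 5]] has det V = -1, so V^{-1} = adj(V)/det V = [[-5, -1], [-1, 0]].
Modal coordinates z(0) = V^{-1} x(0): (-5)·(-3) + (-1)·3 = 12; (-1)·(-3) + 0·3 = 3; so z(0) = [12, 3]^T.
x_1(t) = Σ_i (v_i)_1 · z_i(0) · e^{λ_i t} (row 1 of V times the modal terms).
x_1(0.8) = 0·12·e^{-3·0.8} + (-1)·3·e^{-1·0.8} = 0·0.090718 + (-3)·0.449329 = -1.3480.

-1.3480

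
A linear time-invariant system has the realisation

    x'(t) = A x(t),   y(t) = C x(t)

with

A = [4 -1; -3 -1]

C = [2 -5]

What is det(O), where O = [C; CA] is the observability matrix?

121

CA = [[23, 3]]
Observability matrix O = [C; CA] = [[2, -5], [23, 3]]
det(O) = 2·3 - (-5)·23 = 6 - (-115) = 121
Since det(O) ≠ 0, rank(O) = 2 and the system is completely observable.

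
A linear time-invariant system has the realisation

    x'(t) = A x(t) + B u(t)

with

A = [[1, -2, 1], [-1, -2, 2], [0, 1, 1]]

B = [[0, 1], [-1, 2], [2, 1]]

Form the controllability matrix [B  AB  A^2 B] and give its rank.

3

AB = [[4, -2], [6, -3], [1, 3]]
A^2B = [[-7, 7], [-14, 14], [7, 0]]
Controllability matrix C = [B  AB  A^2B] = [[0, 1, 4, -2, -7, 7], [-1, 2, 6, -3, -14, 14], [2, 1, 1, 3, 7, 0]]
Take the 3×3 submatrix of C formed by columns 1, 2, 3: [[0, 1, 4], [-1, 2, 6], [2, 1, 1]]. Its determinant is 0·(2·1 - 6·1) - 1·((-1)·1 - 6·2) + 4·((-1)·1 - 2·2) = 0·(-4) - 1·(-13) + 4·(-5) = -7 ≠ 0.
So rank(C) ≥ 3; since C has 3 rows, rank(C) = 3.
rank(C) = 3 = n, so the pair (A, B) is completely controllable.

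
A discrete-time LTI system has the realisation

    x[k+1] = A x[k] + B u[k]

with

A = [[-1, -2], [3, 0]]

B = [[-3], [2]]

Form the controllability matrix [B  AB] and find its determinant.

29

AB = [[-1], [-9]]
Controllability matrix C = [B  AB] = [[-3, -1], [2, -9]]
det(C) = (-3)·(-9) - (-1)·2 = 27 - (-2) = 29
Since det(C) ≠ 0, rank(C) = 2 and the system is completely controllable.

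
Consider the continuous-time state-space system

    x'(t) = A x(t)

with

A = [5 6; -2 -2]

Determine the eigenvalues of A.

1, 2

det(sI - A) = s^2 - (tr A)s + det A, with tr A = 5 + (-2) = 3 and det A = 5·(-2) - 6·(-2) = -10 - (-12) = 2.
So p(s) = det(sI - A) = s^2 - 3s + 2.
Factor s^2 - 3s + 2: two numbers with sum 3 and product 2 are 2 and 1, so s^2 - 3s + 2 = (s - 2)(s - 1).
Hence p(s) = (s - 2) (s - 1), with roots 1, 2.
At least one eigenvalue has non-negative real part, so the system is not asymptotically stable.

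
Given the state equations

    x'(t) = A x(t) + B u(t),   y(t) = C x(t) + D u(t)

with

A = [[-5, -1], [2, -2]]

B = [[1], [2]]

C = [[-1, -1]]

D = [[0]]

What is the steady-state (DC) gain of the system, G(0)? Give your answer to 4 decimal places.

G(0) = C(-A)^{-1}B + D = -C A^{-1} B + D.
det A = 12, so A^{-1} = (1/12)·adj(A) = [[-1/6, 1/12], [-1/6, -5/12]]
A^{-1} B = [0, -1]^T
C A^{-1} B = 1
G(0) = D - C A^{-1} B = 0 - (1) = -1

-1.0000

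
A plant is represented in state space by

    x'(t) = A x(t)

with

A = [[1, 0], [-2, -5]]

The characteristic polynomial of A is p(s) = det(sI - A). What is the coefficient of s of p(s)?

For a 2×2 matrix, det(sI - A) = s^2 - (tr A)s + det A.
tr A = -4, det A = -5.
So p(s) = s^2 + 4s - 5.
The coefficient of s is 4.

4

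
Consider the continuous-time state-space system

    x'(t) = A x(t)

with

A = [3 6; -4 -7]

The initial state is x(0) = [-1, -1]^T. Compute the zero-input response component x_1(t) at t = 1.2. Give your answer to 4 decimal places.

det(sI - A) = s^2 - (tr A)s + det A, with tr A = 3 + (-7) = -4 and det A = 3·(-7) - 6·(-4) = -21 - (-24) = 3.
So p(s) = det(sI - A) = s^2 + 4s + 3.
Factor s^2 + 4s + 3: two numbers with sum -4 and product 3 are -1 and -3, so s^2 + 4s + 3 = (s + 1)(s + 3).
Hence p(s) = (s + 1) (s + 3), with roots -3, -1.
The eigenvalues -3, -1 are distinct and real, so A is diagonalisable and x(t) = e^{At} x(0) = V diag(e^{λ_i t}) V^{-1} x(0), where the columns of V are the eigenvectors.
λ = -3: A - (-3)I = [[6, 6], [-4, -4]]. Row 1 gives 6·v1 + 6·v2 = 0, so take v_1 = [-1, 1]^T.
λ = -1: A - (-1)I = [[4, 6], [-4, -6]]. Row 1 gives 4·v1 + 6·v2 = 0, so take v_2 = [3, -2]^T.
V = [v_1 v_2] = [[-1, 3], [1, -2]] has det V = -1, so V^{-1} = adj(V)/det V = [[2, 3], [1, 1]].
Modal coordinates z(0) = V^{-1} x(0): 2·(-1) + 3·(-1) = -5; 1·(-1) + 1·(-1) = -2; so z(0) = [-5, -2]^T.
x_1(t) = Σ_i (v_i)_1 · z_i(0) · e^{λ_i t} (row 1 of V times the modal terms).
x_1(1.2) = (-1)·(-5)·e^{-3·1.2} + 3·(-2)·e^{-1·1.2} = 5·0.027324 + (-6)·0.301194 = -1.6705.

-1.6705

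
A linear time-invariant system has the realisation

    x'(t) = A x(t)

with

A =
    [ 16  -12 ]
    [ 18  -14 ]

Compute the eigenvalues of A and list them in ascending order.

-2, 4

det(sI - A) = s^2 - (tr A)s + det A, with tr A = 16 + (-14) = 2 and det A = 16·(-14) - (-12)·18 = -224 - (-216) = -8.
So p(s) = det(sI - A) = s^2 - 2s - 8.
Factor s^2 - 2s - 8: two numbers with sum 2 and product -8 are 4 and -2, so s^2 - 2s - 8 = (s - 4)(s + 2).
Hence p(s) = (s - 4) (s + 2), with roots -2, 4.
At least one eigenvalue has non-negative real part, so the system is not asymptotically stable.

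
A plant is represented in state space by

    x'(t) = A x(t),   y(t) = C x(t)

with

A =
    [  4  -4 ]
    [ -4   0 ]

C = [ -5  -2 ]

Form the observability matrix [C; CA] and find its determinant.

CA = [[-12, 20]]
Observability matrix O = [C; CA] = [[-5, -2], [-12, 20]]
det(O) = (-5)·20 - (-2)·(-12) = -100 - 24 = -124
Since det(O) ≠ 0, rank(O) = 2 and the system is completely observable.

-124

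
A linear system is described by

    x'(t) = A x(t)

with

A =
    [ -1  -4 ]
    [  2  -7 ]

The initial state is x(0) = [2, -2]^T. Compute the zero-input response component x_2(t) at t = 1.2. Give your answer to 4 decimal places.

0.0944

det(sI - A) = s^2 - (tr A)s + det A, with tr A = (-1) + (-7) = -8 and det A = (-1)·(-7) - (-4)·2 = 7 - (-8) = 15.
So p(s) = det(sI - A) = s^2 + 8s + 15.
Factor s^2 + 8s + 15: two numbers with sum -8 and product 15 are -3 and -5, so s^2 + 8s + 15 = (s + 3)(s + 5).
Hence p(s) = (s + 3) (s + 5), with roots -5, -3.
The eigenvalues -5, -3 are distinct and real, so A is diagonalisable and x(t) = e^{At} x(0) = V diag(e^{λ_i t}) V^{-1} x(0), where the columns of V are the eigenvectors.
λ = -5: A - (-5)I = [[4, -4], [2, -2]]. Row 1 gives 4·v1 + (-4)·v2 = 0, so take v_1 = [-1, -1]^T.
λ = -3: A - (-3)I = [[2, -4], [2, -4]]. Row 1 gives 2·v1 + (-4)·v2 = 0, so take v_2 = [2, 1]^T.
V = [v_1 v_2] = [[-1, 2], [-1, 1]] has det V = 1, so V^{-1} = adj(V)/det V = [[1, -2], [1, -1]].
Modal coordinates z(0) = V^{-1} x(0): 1·2 + (-2)·(-2) = 6; 1·2 + (-1)·(-2) = 4; so z(0) = [6, 4]^T.
x_2(t) = Σ_i (v_i)_2 · z_i(0) · e^{λ_i t} (row 2 of V times the modal terms).
x_2(1.2) = (-1)·6·e^{-5·1.2} + 1·4·e^{-3·1.2} = (-6)·0.002479 + 4·0.027324 = 0.0944.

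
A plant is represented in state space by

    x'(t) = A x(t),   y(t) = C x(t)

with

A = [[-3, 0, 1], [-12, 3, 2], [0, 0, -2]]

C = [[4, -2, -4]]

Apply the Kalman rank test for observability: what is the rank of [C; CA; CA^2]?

2

CA = [[12, -6, 8]]
CA^2 = [[36, -18, -16]]
Observability matrix O = [C; CA; CA^2] = [[4, -2, -4], [12, -6, 8], [36, -18, -16]]
The columns c1, c2, c3 of O are linearly dependent: c1 + 2·c2 = 0 (check each entry), so rank(O) ≤ 2.
The 2×2 minor from rows 1, 2, columns 1, 3 is 4·8 - (-4)·12 = 32 - (-48) = 80 ≠ 0, so rank(O) = 2.
rank(O) = 2 < n = 3, so the pair (A, C) is not completely observable.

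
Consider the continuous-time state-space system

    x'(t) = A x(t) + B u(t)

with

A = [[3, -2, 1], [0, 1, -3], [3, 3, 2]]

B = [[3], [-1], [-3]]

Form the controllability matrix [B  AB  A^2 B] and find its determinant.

AB = [[8], [8], [0]]
A^2B = [[8], [8], [48]]
Controllability matrix C = [B  AB  A^2B] = [[3, 8, 8], [-1, 8, 8], [-3, 0, 48]]
Expanding along the first row, det(C) = 3·(8·48 - 8·0) - 8·((-1)·48 - 8·(-3)) + 8·((-1)·0 - 8·(-3)) = 3·384 - 8·(-24) + 8·24 = 1536
Since det(C) ≠ 0, rank(C) = 3 and the system is completely controllable.

1536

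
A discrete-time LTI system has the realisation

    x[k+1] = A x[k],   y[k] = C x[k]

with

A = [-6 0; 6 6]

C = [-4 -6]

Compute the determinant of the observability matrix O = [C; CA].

CA = [[-12, -36]]
Observability matrix O = [C; CA] = [[-4, -6], [-12, -36]]
det(O) = (-4)·(-36) - (-6)·(-12) = 144 - 72 = 72
Since det(O) ≠ 0, rank(O) = 2 and the system is completely observable.

72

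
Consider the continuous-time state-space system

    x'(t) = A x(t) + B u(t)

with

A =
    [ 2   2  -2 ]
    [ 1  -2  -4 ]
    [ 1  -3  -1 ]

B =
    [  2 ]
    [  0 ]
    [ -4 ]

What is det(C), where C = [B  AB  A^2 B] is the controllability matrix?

4608

AB = [[12], [18], [6]]
A^2B = [[48], [-48], [-48]]
Controllability matrix C = [B  AB  A^2B] = [[2, 12, 48], [0, 18, -48], [-4, 6, -48]]
Expanding along the first row, det(C) = 2·(18·(-48) - (-48)·6) - 12·(0·(-48) - (-48)·(-4)) + 48·(0·6 - 18·(-4)) = 2·(-576) - 12·(-192) + 48·72 = 4608
Since det(C) ≠ 0, rank(C) = 3 and the system is completely controllable.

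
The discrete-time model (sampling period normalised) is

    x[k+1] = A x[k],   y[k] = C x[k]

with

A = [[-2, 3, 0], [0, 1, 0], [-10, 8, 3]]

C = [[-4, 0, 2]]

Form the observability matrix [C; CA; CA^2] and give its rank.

CA = [[-12, 4, 6]]
CA^2 = [[-36, 16, 18]]
Observability matrix O = [C; CA; CA^2] = [[-4, 0, 2], [-12, 4, 6], [-36, 16, 18]]
The columns c1, c2, c3 of O are linearly dependent: c1 + 2·c3 = 0 (check each entry), so rank(O) ≤ 2.
The 2×2 minor from rows 1, 2, columns 1, 2 is (-4)·4 - 0·(-12) = -16 - 0 = -16 ≠ 0, so rank(O) = 2.
rank(O) = 2 < n = 3, so the pair (A, C) is not completely observable.

2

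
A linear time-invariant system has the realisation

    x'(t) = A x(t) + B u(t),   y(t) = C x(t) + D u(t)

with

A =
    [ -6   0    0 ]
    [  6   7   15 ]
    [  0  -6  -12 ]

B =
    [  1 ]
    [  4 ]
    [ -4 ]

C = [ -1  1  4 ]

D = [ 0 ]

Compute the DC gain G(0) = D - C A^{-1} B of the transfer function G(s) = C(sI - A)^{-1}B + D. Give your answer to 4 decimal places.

-1.5000

G(0) = C(-A)^{-1}B + D = -C A^{-1} B + D.
det A = -36, so A^{-1} = (1/-36)·adj(A) = [[-1/6, 0, 0], [-2, -2, -5/2], [1, 1, 7/6]]
A^{-1} B = [-1/6, 0, 1/3]^T
C A^{-1} B = 3/2
G(0) = D - C A^{-1} B = 0 - (3/2) = -3/2 ≈ -1.5000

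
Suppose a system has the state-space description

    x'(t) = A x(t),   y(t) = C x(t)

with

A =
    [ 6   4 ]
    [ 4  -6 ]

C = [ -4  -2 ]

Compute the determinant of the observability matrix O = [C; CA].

CA = [[-32, -4]]
Observability matrix O = [C; CA] = [[-4, -2], [-32, -4]]
det(O) = (-4)·(-4) - (-2)·(-32) = 16 - 64 = -48
Since det(O) ≠ 0, rank(O) = 2 and the system is completely observable.

-48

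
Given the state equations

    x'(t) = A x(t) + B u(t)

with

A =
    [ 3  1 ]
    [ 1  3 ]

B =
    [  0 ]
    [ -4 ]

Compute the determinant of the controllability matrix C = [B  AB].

AB = [[-4], [-12]]
Controllability matrix C = [B  AB] = [[0, -4], [-4, -12]]
det(C) = 0·(-12) - (-4)·(-4) = 0 - 16 = -16
Since det(C) ≠ 0, rank(C) = 2 and the system is completely controllable.

-16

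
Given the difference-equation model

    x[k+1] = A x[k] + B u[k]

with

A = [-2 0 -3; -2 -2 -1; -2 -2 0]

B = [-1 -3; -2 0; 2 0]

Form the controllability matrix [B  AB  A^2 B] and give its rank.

AB = [[-4, 6], [4, 6], [6, 6]]
A^2B = [[-10, -30], [-6, -30], [0, -24]]
Controllability matrix C = [B  AB  A^2B] = [[-1, -3, -4, 6, -10, -30], [-2, 0, 4, 6, -6, -30], [2, 0, 6, 6, 0, -24]]
Take the 3×3 submatrix of C formed by columns 1, 2, 3: [[-1, -3, -4], [-2, 0, 4], [2, 0, 6]]. Its determinant is (-1)·(0·6 - 4·0) - (-3)·((-2)·6 - 4·2) + (-4)·((-2)·0 - 0·2) = (-1)·0 - (-3)·(-20) + (-4)·0 = -60 ≠ 0.
So rank(C) ≥ 3; since C has 3 rows, rank(C) = 3.
rank(C) = 3 = n, so the pair (A, B) is completely controllable.

3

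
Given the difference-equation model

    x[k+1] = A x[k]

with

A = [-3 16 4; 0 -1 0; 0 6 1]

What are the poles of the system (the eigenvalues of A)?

-3, -1, 1

det(zI - A) = z^3 - (tr A)z^2 + (M11 + M22 + M33)z - det A, where Mii is the 2×2 principal minor of A obtained by deleting row i and column i.
tr A = (-3) + (-1) + 1 = -3; M11 = (-1)·1 - 0·6 = -1 - 0 = -1; M22 = (-3)·1 - 4·0 = -3 - 0 = -3; M33 = (-3)·(-1) - 16·0 = 3 - 0 = 3; sum of minors = -1.
det A = (-3)·((-1)·1 - 0·6) - 16·(0·1 - 0·0) + 4·(0·6 - (-1)·0) = (-3)·(-1) - 16·0 + 4·0 = 3.
So p(z) = det(zI - A) = z^3 + 3z^2 - z - 3.
Rational-root test: any integer root divides -3. Testing small divisors, z = -1 works: p(-1) = -1 + 3 + 1 + (-3) = 0, so (z + 1) is a factor.
Dividing, p(z) = (z + 1)(z^2 + 2z - 3).
Factor z^2 + 2z - 3: two numbers with sum -2 and product -3 are 1 and -3, so z^2 + 2z - 3 = (z - 1)(z + 3).
Hence p(z) = (z - 1) (z + 1) (z + 3), with roots -3, -1, 1.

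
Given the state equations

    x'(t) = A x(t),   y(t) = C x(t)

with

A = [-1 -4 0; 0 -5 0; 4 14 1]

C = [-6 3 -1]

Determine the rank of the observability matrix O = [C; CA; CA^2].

2

CA = [[2, -5, -1]]
CA^2 = [[-6, 3, -1]]
Observability matrix O = [C; CA; CA^2] = [[-6, 3, -1], [2, -5, -1], [-6, 3, -1]]
The columns c1, c2, c3 of O are linearly dependent: -c1 - c2 + 3·c3 = 0 (check each entry), so rank(O) ≤ 2.
The 2×2 minor from rows 1, 2, columns 1, 2 is (-6)·(-5) - 3·2 = 30 - 6 = 24 ≠ 0, so rank(O) = 2.
rank(O) = 2 < n = 3, so the pair (A, C) is not completely observable.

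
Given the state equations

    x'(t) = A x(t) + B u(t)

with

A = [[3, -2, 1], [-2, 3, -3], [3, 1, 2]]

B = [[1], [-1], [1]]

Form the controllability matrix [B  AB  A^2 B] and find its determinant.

20

AB = [[6], [-8], [4]]
A^2B = [[38], [-48], [18]]
Controllability matrix C = [B  AB  A^2B] = [[1, 6, 38], [-1, -8, -48], [1, 4, 18]]
Expanding along the first row, det(C) = 1·((-8)·18 - (-48)·4) - 6·((-1)·18 - (-48)·1) + 38·((-1)·4 - (-8)·1) = 1·48 - 6·30 + 38·4 = 20
Since det(C) ≠ 0, rank(C) = 3 and the system is completely controllable.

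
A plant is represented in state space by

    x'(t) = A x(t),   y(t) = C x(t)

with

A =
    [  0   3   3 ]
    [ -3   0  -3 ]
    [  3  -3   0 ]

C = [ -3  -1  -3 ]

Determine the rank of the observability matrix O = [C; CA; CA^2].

2

CA = [[-6, 0, -6]]
CA^2 = [[-18, 0, -18]]
Observability matrix O = [C; CA; CA^2] = [[-3, -1, -3], [-6, 0, -6], [-18, 0, -18]]
The columns c1, c2, c3 of O are linearly dependent: -c1 + c3 = 0 (check each entry), so rank(O) ≤ 2.
The 2×2 minor from rows 1, 2, columns 1, 2 is (-3)·0 - (-1)·(-6) = 0 - 6 = -6 ≠ 0, so rank(O) = 2.
rank(O) = 2 < n = 3, so the pair (A, C) is not completely observable.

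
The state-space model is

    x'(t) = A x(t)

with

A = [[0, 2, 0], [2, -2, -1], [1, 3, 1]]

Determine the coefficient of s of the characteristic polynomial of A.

-3

Expand det(sI - A) for the 3×3 matrix.
p(s) = s^3 + s^2 - 3s + 6.
(Check: constant term = det(-A) = (-1)^3 det A = 6; coefficient of s^2 = -tr A = 1.)
The coefficient of s is -3.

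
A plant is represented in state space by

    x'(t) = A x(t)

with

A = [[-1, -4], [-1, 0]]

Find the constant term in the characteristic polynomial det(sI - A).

For a 2×2 matrix, det(sI - A) = s^2 - (tr A)s + det A.
tr A = -1, det A = -4.
So p(s) = s^2 + s - 4.
The constant term is -4.

-4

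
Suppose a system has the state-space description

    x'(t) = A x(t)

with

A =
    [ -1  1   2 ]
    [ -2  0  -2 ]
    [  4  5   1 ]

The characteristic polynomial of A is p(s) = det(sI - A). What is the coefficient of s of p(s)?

Expand det(sI - A) for the 3×3 matrix.
p(s) = s^3 + 3s + 36.
(Check: constant term = det(-A) = (-1)^3 det A = 36; coefficient of s^2 = -tr A = 0.)
The coefficient of s is 3.

3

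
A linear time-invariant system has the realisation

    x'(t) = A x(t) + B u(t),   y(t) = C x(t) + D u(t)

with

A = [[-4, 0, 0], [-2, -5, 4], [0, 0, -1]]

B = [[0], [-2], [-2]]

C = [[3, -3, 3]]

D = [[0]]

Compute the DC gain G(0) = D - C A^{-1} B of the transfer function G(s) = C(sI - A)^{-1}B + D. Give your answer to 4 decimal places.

0.0000

G(0) = C(-A)^{-1}B + D = -C A^{-1} B + D.
det A = -20, so A^{-1} = (1/-20)·adj(A) = [[-1/4, 0, 0], [1/10, -1/5, -4/5], [0, 0, -1]]
A^{-1} B = [0, 2, 2]^T
C A^{-1} B = 0
G(0) = D - C A^{-1} B = 0 - (0) = 0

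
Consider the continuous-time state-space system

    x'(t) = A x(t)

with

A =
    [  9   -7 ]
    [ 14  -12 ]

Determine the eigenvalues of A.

det(sI - A) = s^2 - (tr A)s + det A, with tr A = 9 + (-12) = -3 and det A = 9·(-12) - (-7)·14 = -108 - (-98) = -10.
So p(s) = det(sI - A) = s^2 + 3s - 10.
Factor s^2 + 3s - 10: two numbers with sum -3 and product -10 are 2 and -5, so s^2 + 3s - 10 = (s - 2)(s + 5).
Hence p(s) = (s - 2) (s + 5), with roots -5, 2.
At least one eigenvalue has non-negative real part, so the system is not asymptotically stable.

-5, 2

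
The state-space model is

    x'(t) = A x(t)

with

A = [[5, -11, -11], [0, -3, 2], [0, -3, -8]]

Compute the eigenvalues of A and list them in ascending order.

-6, -5, 5

det(sI - A) = s^3 - (tr A)s^2 + (M11 + M22 + M33)s - det A, where Mii is the 2×2 principal minor of A obtained by deleting row i and column i.
tr A = 5 + (-3) + (-8) = -6; M11 = (-3)·(-8) - 2·(-3) = 24 - (-6) = 30; M22 = 5·(-8) - (-11)·0 = -40 - 0 = -40; M33 = 5·(-3) - (-11)·0 = -15 - 0 = -15; sum of minors = -25.
det A = 5·((-3)·(-8) - 2·(-3)) - (-11)·(0·(-8) - 2·0) + (-11)·(0·(-3) - (-3)·0) = 5·30 - (-11)·0 + (-11)·0 = 150.
So p(s) = det(sI - A) = s^3 + 6s^2 - 25s - 150.
Rational-root test: any integer root divides -150. Testing small divisors, s = -5 works: p(-5) = -125 + 150 + 125 + (-150) = 0, so (s + 5) is a factor.
Dividing, p(s) = (s + 5)(s^2 + s - 30).
Factor s^2 + s - 30: two numbers with sum -1 and product -30 are 5 and -6, so s^2 + s - 30 = (s - 5)(s + 6).
Hence p(s) = (s - 5) (s + 5) (s + 6), with roots -6, -5, 5.
At least one eigenvalue has non-negative real part, so the system is not asymptotically stable.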